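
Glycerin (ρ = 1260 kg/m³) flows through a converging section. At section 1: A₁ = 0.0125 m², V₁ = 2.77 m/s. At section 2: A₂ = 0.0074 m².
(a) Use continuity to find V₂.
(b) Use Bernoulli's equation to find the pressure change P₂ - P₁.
(a) Continuity: A₁V₁=A₂V₂ -> V₂=A₁V₁/A₂=0.0125*2.77/0.0074=4.68 m/s
(b) Bernoulli: P₂-P₁=0.5*rho*(V₁^2-V₂^2)/1000=0.5*1260*(2.77^2-4.68^2)/1000=-8.965 kPa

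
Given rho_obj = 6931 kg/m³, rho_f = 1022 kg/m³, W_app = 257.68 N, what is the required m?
Formula: W_{app} = mg\left(1 - \frac{\rho_f}{\rho_{obj}}\right)
Substituting knowns: 257.68 = m·9.81·(1 − 1022/6931)
Solving for m: m = 257.68/(9.81·(1 − 1022/6931)) = 30.81 kg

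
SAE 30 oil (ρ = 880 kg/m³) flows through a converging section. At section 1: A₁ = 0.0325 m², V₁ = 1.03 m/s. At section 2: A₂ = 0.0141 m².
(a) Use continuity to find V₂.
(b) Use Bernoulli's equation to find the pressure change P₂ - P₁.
(a) Continuity: A₁V₁=A₂V₂ -> V₂=A₁V₁/A₂=0.0325*1.03/0.0141=2.37 m/s
(b) Bernoulli: P₂-P₁=0.5*rho*(V₁^2-V₂^2)/1000=0.5*880*(1.03^2-2.37^2)/1000=-2.005 kPa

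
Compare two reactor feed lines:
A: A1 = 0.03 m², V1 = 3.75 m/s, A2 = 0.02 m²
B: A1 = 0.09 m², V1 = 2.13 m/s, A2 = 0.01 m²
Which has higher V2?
V2(A) = 5.625 m/s, V2(B) = 19.17 m/s. Answer: B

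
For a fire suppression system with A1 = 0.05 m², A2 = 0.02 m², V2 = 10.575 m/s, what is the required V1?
Formula: V_2 = \frac{A_1 V_1}{A_2}
Substituting knowns: 10.575 = 0.05·V1/0.02
Solving for V1: V1 = 10.575·0.02/0.05 = 4.23 m/s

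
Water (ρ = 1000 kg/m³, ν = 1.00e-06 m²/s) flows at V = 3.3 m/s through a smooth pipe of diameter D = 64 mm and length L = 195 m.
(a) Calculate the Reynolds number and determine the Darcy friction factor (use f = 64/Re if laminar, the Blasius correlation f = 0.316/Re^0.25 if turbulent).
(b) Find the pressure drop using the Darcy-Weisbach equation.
(a) Re = V·D/ν = 3.3·0.064/1.00e-06 = 211200 → turbulent (Re > 4000); f = 0.316/Re^0.25 = 0.316/211200^0.25 = 0.014741 (Blasius is strictly valid for Re ≲ 1e5; used here as the smooth-pipe estimate the problem specifies)
(b) Darcy-Weisbach: ΔP = f·(L/D)·½ρV²/1000 = 0.014741·(195/0.064)·½·1000·3.3²/1000 = 244.6 kPa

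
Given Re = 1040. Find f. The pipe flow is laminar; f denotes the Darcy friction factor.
Formula: f = \frac{64}{Re}
f = 64/1040 = 0.06154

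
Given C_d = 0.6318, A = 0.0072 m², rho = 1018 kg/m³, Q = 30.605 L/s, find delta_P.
Formula: Q = C_d A \sqrt{\frac{2 \Delta P}{\rho}}
Substituting knowns: 30.605 = 0.6318·0.0072·√(2·(delta_P·1000)/1018)·1000
Solving for delta_P: delta_P = ((30.605/1000)/(0.6318·0.0072))²·1018/2/1000 = 23.04 kPa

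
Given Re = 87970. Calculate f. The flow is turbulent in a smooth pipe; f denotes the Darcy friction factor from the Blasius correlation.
Formula: f = \frac{0.316}{Re^{0.25}}
f = 0.316/87970^0.25 = 0.01835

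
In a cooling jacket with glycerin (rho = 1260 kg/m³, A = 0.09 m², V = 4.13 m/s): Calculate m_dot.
Formula: \dot{m} = \rho A V
m_dot = 1260·0.09·4.13 = 468.3 kg/s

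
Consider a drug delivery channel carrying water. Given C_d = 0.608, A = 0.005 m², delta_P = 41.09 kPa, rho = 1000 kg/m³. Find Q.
Formula: Q = C_d A \sqrt{\frac{2 \Delta P}{\rho}}
Q = 0.608·0.005·√(2·(41.09·1000)/1000)·1000 = 27.56 L/s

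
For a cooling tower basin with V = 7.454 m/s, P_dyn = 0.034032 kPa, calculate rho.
Formula: P_{dyn} = \frac{1}{2} \rho V^2
Substituting knowns: 0.034032 = 0.5·rho·7.454²/1000
Solving for rho: rho = 2·(0.034032·1000)/7.454² = 1.225 kg/m³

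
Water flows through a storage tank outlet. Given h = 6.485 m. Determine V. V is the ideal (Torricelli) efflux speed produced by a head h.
Formula: V = \sqrt{2 g h}
V = √(2·9.81·6.485) = 11.28 m/s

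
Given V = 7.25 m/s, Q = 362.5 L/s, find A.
Formula: Q = A V
Substituting knowns: 362.5 = A·7.25·1000
Solving for A: A = (362.5/1000)/7.25 = 0.05 m²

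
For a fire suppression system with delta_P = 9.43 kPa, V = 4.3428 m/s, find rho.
Formula: V = \sqrt{\frac{2 \Delta P}{\rho}}
Substituting knowns: 4.3428 = √(2·(9.43·1000)/rho)
Solving for rho: rho = 2·(9.43·1000)/4.3428² = 1000 kg/m³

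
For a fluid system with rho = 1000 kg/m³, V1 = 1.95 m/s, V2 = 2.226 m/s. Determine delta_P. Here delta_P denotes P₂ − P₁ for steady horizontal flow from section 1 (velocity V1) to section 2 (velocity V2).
Formula: \Delta P = \frac{1}{2} \rho (V_1^2 - V_2^2)
delta_P = 0.5·1000·(1.95² − 2.226²)/1000 = -0.5763 kPa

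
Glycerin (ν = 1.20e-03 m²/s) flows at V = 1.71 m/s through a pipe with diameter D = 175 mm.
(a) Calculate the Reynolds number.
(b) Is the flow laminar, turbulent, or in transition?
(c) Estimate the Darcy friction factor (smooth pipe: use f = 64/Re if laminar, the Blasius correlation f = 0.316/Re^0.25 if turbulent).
(a) Re = V·D/ν = 1.71·0.175/1.20e-03 = 249.38
(b) Flow regime: laminar (Re < 2300)
(c) Friction factor: f = 64/Re = 64/249.38 = 0.2566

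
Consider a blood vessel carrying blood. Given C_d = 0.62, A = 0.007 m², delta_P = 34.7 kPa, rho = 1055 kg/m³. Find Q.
Formula: Q = C_d A \sqrt{\frac{2 \Delta P}{\rho}}
Q = 0.62·0.007·√(2·(34.7·1000)/1055)·1000 = 35.2 L/s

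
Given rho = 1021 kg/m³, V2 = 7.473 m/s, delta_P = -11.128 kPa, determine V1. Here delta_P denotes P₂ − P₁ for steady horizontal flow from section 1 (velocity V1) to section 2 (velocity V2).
Formula: \Delta P = \frac{1}{2} \rho (V_1^2 - V_2^2)
Substituting knowns: -11.128 = 0.5·1021·(V1² − 7.473²)/1000
Solving for V1: V1 = √(7.473² + 2·(-11.128·1000)/1021) = 5.835 m/s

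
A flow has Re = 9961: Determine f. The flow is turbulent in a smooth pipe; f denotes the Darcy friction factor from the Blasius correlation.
Formula: f = \frac{0.316}{Re^{0.25}}
f = 0.316/9961^0.25 = 0.03163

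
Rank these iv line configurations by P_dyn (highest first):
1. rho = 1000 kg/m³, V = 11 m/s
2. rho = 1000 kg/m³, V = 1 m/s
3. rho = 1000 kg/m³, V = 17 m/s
Case 1: P_dyn = 60.5 kPa
Case 2: P_dyn = 0.5 kPa
Case 3: P_dyn = 144.5 kPa
Ranking (highest first): 3, 1, 2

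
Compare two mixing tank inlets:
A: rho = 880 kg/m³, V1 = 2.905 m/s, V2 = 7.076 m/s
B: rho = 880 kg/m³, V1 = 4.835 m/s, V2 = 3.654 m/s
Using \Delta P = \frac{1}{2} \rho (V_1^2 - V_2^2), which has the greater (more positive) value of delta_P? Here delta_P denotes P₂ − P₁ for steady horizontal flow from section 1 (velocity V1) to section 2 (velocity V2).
delta_P(A) = -18.32 kPa, delta_P(B) = 4.411 kPa. Answer: B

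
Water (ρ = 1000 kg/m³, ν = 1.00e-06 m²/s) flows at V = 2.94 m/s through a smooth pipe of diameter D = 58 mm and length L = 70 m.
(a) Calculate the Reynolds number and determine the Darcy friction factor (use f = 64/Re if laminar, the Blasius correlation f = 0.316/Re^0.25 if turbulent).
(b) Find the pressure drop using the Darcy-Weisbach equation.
(a) Re = V·D/ν = 2.94·0.058/1.00e-06 = 170520 → turbulent (Re > 4000); f = 0.316/Re^0.25 = 0.316/170520^0.25 = 0.01555 (Blasius is strictly valid for Re ≲ 1e5; used here as the smooth-pipe estimate the problem specifies)
(b) Darcy-Weisbach: ΔP = f·(L/D)·½ρV²/1000 = 0.01555·(70/0.058)·½·1000·2.94²/1000 = 81.11 kPa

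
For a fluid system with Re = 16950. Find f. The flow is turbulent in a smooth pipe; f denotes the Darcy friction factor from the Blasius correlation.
Formula: f = \frac{0.316}{Re^{0.25}}
f = 0.316/16950^0.25 = 0.02769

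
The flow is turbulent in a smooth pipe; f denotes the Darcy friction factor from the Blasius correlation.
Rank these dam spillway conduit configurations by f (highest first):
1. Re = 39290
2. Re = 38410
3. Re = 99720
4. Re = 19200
Case 1: f = 0.02244
Case 2: f = 0.02257
Case 3: f = 0.01778
Case 4: f = 0.02684
Ranking (highest first): 4, 2, 1, 3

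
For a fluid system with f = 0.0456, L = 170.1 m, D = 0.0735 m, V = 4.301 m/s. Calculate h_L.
Formula: h_L = f \frac{L}{D} \frac{V^2}{2g}
h_L = 0.0456·(170.1/0.0735)·4.301²/(2·9.81) = 99.5 m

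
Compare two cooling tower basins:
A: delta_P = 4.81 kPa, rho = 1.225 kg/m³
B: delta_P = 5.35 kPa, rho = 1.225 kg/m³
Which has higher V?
V(A) = 88.62 m/s, V(B) = 93.46 m/s. Answer: B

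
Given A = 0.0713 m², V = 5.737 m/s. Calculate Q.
Formula: Q = A V
Q = 0.0713·5.737·1000 = 409 L/s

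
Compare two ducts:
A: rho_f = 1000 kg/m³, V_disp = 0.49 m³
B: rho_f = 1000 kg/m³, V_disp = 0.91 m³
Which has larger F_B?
F_B(A) = 4807 N, F_B(B) = 8927 N. Answer: B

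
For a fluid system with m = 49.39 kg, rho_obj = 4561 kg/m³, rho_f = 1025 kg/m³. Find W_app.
Formula: W_{app} = mg\left(1 - \frac{\rho_f}{\rho_{obj}}\right)
W_app = 49.39·9.81·(1 − 1025/4561) = 375.6 N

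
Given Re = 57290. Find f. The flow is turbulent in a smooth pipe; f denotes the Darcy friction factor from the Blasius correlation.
Formula: f = \frac{0.316}{Re^{0.25}}
f = 0.316/57290^0.25 = 0.02043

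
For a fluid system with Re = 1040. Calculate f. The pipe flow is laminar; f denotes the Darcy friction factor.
Formula: f = \frac{64}{Re}
f = 64/1040 = 0.06154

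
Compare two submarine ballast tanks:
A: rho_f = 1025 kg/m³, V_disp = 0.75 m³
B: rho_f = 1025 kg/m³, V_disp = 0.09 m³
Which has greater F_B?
F_B(A) = 7541 N, F_B(B) = 905 N. Answer: A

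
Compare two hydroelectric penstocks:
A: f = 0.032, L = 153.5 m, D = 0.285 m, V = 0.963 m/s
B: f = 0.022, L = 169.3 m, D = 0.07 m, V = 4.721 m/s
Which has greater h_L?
h_L(A) = 0.8146 m, h_L(B) = 60.44 m. Answer: B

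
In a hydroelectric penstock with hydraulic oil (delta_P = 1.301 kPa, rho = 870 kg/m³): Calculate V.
Formula: V = \sqrt{\frac{2 \Delta P}{\rho}}
V = √(2·(1.301·1000)/870) = 1.729 m/s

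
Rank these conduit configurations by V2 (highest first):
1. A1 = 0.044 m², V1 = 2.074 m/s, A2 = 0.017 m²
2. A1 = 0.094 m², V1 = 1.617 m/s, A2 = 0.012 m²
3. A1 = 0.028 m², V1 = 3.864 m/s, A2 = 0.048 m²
Case 1: V2 = 5.368 m/s
Case 2: V2 = 12.67 m/s
Case 3: V2 = 2.254 m/s
Ranking (highest first): 2, 1, 3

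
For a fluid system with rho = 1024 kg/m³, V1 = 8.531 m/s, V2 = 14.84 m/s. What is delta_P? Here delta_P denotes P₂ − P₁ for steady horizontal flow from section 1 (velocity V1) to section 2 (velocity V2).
Formula: \Delta P = \frac{1}{2} \rho (V_1^2 - V_2^2)
delta_P = 0.5·1024·(8.531² − 14.84²)/1000 = -75.49 kPa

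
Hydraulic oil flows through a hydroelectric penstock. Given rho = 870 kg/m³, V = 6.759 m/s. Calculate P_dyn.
Formula: P_{dyn} = \frac{1}{2} \rho V^2
P_dyn = 0.5·870·6.759²/1000 = 19.87 kPa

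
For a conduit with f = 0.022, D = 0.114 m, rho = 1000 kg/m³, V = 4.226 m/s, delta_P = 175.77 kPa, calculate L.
Formula: \Delta P = f \frac{L}{D} \frac{\rho V^2}{2}
Substituting knowns: 175.77 = 0.022·(L/0.114)·0.5·1000·4.226²/1000
Solving for L: L = (175.77·1000)·0.114/(0.022·0.5·1000·4.226²) = 102 m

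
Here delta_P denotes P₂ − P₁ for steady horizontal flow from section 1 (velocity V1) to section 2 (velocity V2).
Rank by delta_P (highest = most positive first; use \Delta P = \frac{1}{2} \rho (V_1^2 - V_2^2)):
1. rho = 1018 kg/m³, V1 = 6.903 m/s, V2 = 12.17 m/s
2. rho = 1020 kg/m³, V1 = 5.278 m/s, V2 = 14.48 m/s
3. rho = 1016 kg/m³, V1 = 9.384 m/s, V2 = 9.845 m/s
Case 1: delta_P = -51.13 kPa
Case 2: delta_P = -92.72 kPa
Case 3: delta_P = -4.503 kPa
Ranking (highest first): 3, 1, 2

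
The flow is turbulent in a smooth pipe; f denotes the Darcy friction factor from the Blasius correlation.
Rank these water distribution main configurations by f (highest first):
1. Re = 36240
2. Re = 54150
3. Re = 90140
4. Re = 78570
Case 1: f = 0.0229
Case 2: f = 0.02072
Case 3: f = 0.01824
Case 4: f = 0.01887
Ranking (highest first): 1, 2, 4, 3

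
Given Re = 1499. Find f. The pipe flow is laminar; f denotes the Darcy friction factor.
Formula: f = \frac{64}{Re}
f = 64/1499 = 0.0427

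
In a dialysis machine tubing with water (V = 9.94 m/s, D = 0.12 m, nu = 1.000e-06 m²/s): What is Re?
Formula: Re = \frac{V D}{\nu}
Re = 9.94·0.12/1.000e-06 = 1.193e+06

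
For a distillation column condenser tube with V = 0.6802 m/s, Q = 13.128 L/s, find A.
Formula: Q = A V
Substituting knowns: 13.128 = A·0.6802·1000
Solving for A: A = (13.128/1000)/0.6802 = 0.0193 m²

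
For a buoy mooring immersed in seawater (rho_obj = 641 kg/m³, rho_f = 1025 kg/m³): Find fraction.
Formula: f_{sub} = \frac{\rho_{obj}}{\rho_f}
fraction = 641/1025 = 0.6254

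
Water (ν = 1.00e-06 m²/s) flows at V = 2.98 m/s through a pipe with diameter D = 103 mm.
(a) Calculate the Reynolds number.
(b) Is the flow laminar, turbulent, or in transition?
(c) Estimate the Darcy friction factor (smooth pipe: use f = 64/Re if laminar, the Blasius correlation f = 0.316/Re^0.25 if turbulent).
(a) Re = V·D/ν = 2.98·0.103/1.00e-06 = 306940
(b) Flow regime: turbulent (Re > 4000)
(c) Friction factor: f = 0.316/Re^0.25 = 0.316/306940^0.25 = 0.01343 (Blasius is strictly valid for Re ≲ 1e5; used here as the smooth-pipe estimate the problem specifies)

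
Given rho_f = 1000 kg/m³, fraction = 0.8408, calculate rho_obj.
Formula: f_{sub} = \frac{\rho_{obj}}{\rho_f}
Substituting knowns: 0.8408 = rho_obj/1000
Solving for rho_obj: rho_obj = 0.8408·1000 = 840.8 kg/m³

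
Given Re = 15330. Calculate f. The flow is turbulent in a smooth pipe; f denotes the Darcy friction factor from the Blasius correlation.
Formula: f = \frac{0.316}{Re^{0.25}}
f = 0.316/15330^0.25 = 0.0284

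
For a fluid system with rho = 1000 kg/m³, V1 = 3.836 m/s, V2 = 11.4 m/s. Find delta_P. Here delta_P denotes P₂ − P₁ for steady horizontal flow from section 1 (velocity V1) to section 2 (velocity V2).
Formula: \Delta P = \frac{1}{2} \rho (V_1^2 - V_2^2)
delta_P = 0.5·1000·(3.836² − 11.4²)/1000 = -57.62 kPa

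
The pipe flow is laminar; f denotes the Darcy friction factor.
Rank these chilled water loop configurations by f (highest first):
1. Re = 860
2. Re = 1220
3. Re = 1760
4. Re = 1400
Case 1: f = 0.07442
Case 2: f = 0.05246
Case 3: f = 0.03636
Case 4: f = 0.04571
Ranking (highest first): 1, 2, 4, 3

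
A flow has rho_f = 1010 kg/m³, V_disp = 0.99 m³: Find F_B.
Formula: F_B = \rho_f g V_{disp}
F_B = 1010·9.81·0.99 = 9809 N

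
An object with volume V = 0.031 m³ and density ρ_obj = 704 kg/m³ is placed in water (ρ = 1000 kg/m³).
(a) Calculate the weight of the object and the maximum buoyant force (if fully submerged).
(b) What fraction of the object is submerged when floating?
(a) W=rho_obj*g*V=704*9.81*0.031=214.1 N; F_B(max)=rho*g*V=1000*9.81*0.031=304.1 N
(b) Floating fraction=rho_obj/rho=704/1000=0.704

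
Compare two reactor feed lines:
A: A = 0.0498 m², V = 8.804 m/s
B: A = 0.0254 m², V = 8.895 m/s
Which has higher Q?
Q(A) = 438.4 L/s, Q(B) = 225.9 L/s. Answer: A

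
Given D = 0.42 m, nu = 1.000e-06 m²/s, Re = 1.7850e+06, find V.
Formula: Re = \frac{V D}{\nu}
Substituting knowns: 1.7850e+06 = V·0.42/1.000e-06
Solving for V: V = 1.7850e+06·1.000e-06/0.42 = 4.25 m/s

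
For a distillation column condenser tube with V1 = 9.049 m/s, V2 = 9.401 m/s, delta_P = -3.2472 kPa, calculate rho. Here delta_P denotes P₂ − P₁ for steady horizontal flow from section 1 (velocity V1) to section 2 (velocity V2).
Formula: \Delta P = \frac{1}{2} \rho (V_1^2 - V_2^2)
Substituting knowns: -3.2472 = 0.5·rho·(9.049² − 9.401²)/1000
Solving for rho: rho = 2·(-3.2472·1000)/(9.049² − 9.401²) = 1000 kg/m³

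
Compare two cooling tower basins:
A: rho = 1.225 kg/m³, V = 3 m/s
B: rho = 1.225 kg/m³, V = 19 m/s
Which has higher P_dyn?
P_dyn(A) = 0.005513 kPa, P_dyn(B) = 0.2211 kPa. Answer: B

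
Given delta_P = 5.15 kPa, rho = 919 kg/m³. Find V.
Formula: V = \sqrt{\frac{2 \Delta P}{\rho}}
V = √(2·(5.15·1000)/919) = 3.348 m/s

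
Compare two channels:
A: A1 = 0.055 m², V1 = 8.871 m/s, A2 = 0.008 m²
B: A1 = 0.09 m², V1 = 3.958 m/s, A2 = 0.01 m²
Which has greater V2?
V2(A) = 60.99 m/s, V2(B) = 35.62 m/s. Answer: A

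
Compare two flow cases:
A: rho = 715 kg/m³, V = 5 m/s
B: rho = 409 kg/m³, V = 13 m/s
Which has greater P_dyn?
P_dyn(A) = 8.938 kPa, P_dyn(B) = 34.56 kPa. Answer: B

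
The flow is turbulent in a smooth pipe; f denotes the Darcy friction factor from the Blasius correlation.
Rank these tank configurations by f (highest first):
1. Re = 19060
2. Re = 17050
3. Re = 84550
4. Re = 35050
Case 1: f = 0.02689
Case 2: f = 0.02765
Case 3: f = 0.01853
Case 4: f = 0.02309
Ranking (highest first): 2, 1, 4, 3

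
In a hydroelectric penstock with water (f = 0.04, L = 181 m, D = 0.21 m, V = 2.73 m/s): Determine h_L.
Formula: h_L = f \frac{L}{D} \frac{V^2}{2g}
h_L = 0.04·(181/0.21)·2.73²/(2·9.81) = 13.1 m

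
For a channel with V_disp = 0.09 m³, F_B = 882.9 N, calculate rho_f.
Formula: F_B = \rho_f g V_{disp}
Substituting knowns: 882.9 = rho_f·9.81·0.09
Solving for rho_f: rho_f = 882.9/(9.81·0.09) = 1000 kg/m³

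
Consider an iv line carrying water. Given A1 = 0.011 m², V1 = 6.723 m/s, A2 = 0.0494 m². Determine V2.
Formula: V_2 = \frac{A_1 V_1}{A_2}
V2 = 0.011·6.723/0.0494 = 1.497 m/s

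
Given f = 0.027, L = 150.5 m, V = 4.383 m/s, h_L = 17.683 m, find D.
Formula: h_L = f \frac{L}{D} \frac{V^2}{2g}
Substituting knowns: 17.683 = 0.027·(150.5/D)·4.383²/(2·9.81)
Solving for D: D = 0.027·150.5·4.383²/(2·9.81·17.683) = 0.225 m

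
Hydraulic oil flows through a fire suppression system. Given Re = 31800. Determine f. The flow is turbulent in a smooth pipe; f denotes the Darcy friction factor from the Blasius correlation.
Formula: f = \frac{0.316}{Re^{0.25}}
f = 0.316/31800^0.25 = 0.02366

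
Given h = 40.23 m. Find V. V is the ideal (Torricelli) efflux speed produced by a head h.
Formula: V = \sqrt{2 g h}
V = √(2·9.81·40.23) = 28.09 m/s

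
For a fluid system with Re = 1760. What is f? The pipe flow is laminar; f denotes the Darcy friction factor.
Formula: f = \frac{64}{Re}
f = 64/1760 = 0.03636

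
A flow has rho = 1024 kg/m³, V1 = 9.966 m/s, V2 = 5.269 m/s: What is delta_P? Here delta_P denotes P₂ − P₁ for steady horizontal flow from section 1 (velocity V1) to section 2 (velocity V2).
Formula: \Delta P = \frac{1}{2} \rho (V_1^2 - V_2^2)
delta_P = 0.5·1024·(9.966² − 5.269²)/1000 = 36.64 kPa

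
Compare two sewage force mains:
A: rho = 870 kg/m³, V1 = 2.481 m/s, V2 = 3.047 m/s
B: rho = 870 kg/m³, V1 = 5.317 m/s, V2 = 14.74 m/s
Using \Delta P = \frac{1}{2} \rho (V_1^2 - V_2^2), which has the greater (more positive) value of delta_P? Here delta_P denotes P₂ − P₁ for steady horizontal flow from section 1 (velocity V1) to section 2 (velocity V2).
delta_P(A) = -1.361 kPa, delta_P(B) = -82.21 kPa. Answer: A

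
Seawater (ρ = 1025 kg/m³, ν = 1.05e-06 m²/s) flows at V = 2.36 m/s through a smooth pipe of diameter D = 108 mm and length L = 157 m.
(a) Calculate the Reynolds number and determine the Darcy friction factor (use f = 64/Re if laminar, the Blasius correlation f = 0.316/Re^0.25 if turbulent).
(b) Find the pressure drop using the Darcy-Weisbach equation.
(a) Re = V·D/ν = 2.36·0.108/1.05e-06 = 242740 → turbulent (Re > 4000); f = 0.316/Re^0.25 = 0.316/242740^0.25 = 0.014236 (Blasius is strictly valid for Re ≲ 1e5; used here as the smooth-pipe estimate the problem specifies)
(b) Darcy-Weisbach: ΔP = f·(L/D)·½ρV²/1000 = 0.014236·(157/0.108)·½·1025·2.36²/1000 = 59.07 kPa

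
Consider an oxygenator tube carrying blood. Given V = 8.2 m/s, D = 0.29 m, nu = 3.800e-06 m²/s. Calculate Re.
Formula: Re = \frac{V D}{\nu}
Re = 8.2·0.29/3.800e-06 = 625789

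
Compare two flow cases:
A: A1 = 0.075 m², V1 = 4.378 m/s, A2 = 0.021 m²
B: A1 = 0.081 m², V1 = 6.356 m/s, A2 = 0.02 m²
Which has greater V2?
V2(A) = 15.64 m/s, V2(B) = 25.74 m/s. Answer: B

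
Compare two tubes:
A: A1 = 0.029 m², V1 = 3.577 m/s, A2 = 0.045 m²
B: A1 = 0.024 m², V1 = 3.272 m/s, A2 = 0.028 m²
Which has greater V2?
V2(A) = 2.305 m/s, V2(B) = 2.805 m/s. Answer: B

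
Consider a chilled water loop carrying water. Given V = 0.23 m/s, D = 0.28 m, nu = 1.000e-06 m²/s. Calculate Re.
Formula: Re = \frac{V D}{\nu}
Re = 0.23·0.28/1.000e-06 = 64400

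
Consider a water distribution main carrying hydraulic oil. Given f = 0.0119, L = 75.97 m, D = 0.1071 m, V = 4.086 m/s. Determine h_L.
Formula: h_L = f \frac{L}{D} \frac{V^2}{2g}
h_L = 0.0119·(75.97/0.1071)·4.086²/(2·9.81) = 7.183 m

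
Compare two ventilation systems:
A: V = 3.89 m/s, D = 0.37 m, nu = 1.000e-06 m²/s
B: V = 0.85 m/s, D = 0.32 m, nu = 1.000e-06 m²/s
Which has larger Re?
Re(A) = 1.439e+06, Re(B) = 272000. Answer: A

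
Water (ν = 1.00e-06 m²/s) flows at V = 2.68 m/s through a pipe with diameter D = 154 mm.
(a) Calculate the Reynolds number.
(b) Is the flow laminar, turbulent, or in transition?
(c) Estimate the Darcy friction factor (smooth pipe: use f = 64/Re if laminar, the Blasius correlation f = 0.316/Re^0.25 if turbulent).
(a) Re = V·D/ν = 2.68·0.154/1.00e-06 = 412720
(b) Flow regime: turbulent (Re > 4000)
(c) Friction factor: f = 0.316/Re^0.25 = 0.316/412720^0.25 = 0.01247 (Blasius is strictly valid for Re ≲ 1e5; used here as the smooth-pipe estimate the problem specifies)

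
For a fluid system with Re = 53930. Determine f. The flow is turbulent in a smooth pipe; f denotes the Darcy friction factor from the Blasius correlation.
Formula: f = \frac{0.316}{Re^{0.25}}
f = 0.316/53930^0.25 = 0.02074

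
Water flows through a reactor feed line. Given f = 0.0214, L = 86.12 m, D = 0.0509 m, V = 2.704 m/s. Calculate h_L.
Formula: h_L = f \frac{L}{D} \frac{V^2}{2g}
h_L = 0.0214·(86.12/0.0509)·2.704²/(2·9.81) = 13.49 m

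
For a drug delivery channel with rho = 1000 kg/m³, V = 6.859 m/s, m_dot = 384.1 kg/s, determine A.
Formula: \dot{m} = \rho A V
Substituting knowns: 384.1 = 1000·A·6.859
Solving for A: A = 384.1/(1000·6.859) = 0.056 m²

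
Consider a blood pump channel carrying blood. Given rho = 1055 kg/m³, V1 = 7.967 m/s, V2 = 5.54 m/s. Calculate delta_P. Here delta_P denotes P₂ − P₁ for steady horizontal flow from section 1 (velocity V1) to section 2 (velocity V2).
Formula: \Delta P = \frac{1}{2} \rho (V_1^2 - V_2^2)
delta_P = 0.5·1055·(7.967² − 5.54²)/1000 = 17.29 kPa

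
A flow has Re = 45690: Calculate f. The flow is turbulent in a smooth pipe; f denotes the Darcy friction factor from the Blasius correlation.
Formula: f = \frac{0.316}{Re^{0.25}}
f = 0.316/45690^0.25 = 0.02161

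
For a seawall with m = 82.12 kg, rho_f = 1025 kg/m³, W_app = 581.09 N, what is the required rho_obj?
Formula: W_{app} = mg\left(1 - \frac{\rho_f}{\rho_{obj}}\right)
Substituting knowns: 581.09 = 82.12·9.81·(1 − 1025/rho_obj)
Solving for rho_obj: rho_obj = 1025/(1 − 581.09/(82.12·9.81)) = 3678 kg/m³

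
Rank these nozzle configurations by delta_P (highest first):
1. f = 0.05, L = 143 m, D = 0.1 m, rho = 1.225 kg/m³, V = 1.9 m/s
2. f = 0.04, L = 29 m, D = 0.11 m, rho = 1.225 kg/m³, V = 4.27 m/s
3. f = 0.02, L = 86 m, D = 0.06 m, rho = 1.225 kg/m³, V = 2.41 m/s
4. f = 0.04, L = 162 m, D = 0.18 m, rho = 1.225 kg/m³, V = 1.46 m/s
Case 1: delta_P = 0.1581 kPa
Case 2: delta_P = 0.1178 kPa
Case 3: delta_P = 0.102 kPa
Case 4: delta_P = 0.047 kPa
Ranking (highest first): 1, 2, 3, 4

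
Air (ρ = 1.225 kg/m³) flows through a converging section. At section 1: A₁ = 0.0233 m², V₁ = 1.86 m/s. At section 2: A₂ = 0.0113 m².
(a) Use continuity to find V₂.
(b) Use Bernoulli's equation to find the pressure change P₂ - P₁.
(a) Continuity: A₁V₁=A₂V₂ -> V₂=A₁V₁/A₂=0.0233*1.86/0.0113=3.84 m/s
(b) Bernoulli: P₂-P₁=0.5*rho*(V₁^2-V₂^2)/1000=0.5*1.225*(1.86^2-3.84^2)/1000=-0.006913 kPa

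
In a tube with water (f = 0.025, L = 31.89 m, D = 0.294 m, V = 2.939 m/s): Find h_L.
Formula: h_L = f \frac{L}{D} \frac{V^2}{2g}
h_L = 0.025·(31.89/0.294)·2.939²/(2·9.81) = 1.194 m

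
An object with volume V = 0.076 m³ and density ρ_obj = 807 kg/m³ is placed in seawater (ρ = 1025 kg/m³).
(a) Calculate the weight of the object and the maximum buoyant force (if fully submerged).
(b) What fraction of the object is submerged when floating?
(a) W=rho_obj*g*V=807*9.81*0.076=601.7 N; F_B(max)=rho*g*V=1025*9.81*0.076=764.2 N
(b) Floating fraction=rho_obj/rho=807/1025=0.787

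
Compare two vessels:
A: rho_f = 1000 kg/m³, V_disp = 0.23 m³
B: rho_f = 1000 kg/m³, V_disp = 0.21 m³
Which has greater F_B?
F_B(A) = 2256 N, F_B(B) = 2060 N. Answer: A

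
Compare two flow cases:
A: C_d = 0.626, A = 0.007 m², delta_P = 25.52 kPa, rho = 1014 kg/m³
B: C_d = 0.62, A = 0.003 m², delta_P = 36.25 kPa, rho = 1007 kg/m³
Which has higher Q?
Q(A) = 31.09 L/s, Q(B) = 15.78 L/s. Answer: A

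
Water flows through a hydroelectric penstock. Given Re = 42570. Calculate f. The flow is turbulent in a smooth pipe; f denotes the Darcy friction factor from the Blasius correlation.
Formula: f = \frac{0.316}{Re^{0.25}}
f = 0.316/42570^0.25 = 0.022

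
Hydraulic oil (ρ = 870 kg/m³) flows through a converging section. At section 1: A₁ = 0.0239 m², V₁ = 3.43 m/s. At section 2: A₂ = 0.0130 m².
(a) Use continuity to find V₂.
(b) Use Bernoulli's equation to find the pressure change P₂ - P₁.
(a) Continuity: A₁V₁=A₂V₂ -> V₂=A₁V₁/A₂=0.0239*3.43/0.0130=6.31 m/s
(b) Bernoulli: P₂-P₁=0.5*rho*(V₁^2-V₂^2)/1000=0.5*870*(3.43^2-6.31^2)/1000=-12.2 kPa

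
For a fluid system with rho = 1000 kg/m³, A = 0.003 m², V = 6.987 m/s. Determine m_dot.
Formula: \dot{m} = \rho A V
m_dot = 1000·0.003·6.987 = 20.96 kg/s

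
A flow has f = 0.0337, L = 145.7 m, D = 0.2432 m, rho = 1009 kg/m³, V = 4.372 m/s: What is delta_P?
Formula: \Delta P = f \frac{L}{D} \frac{\rho V^2}{2}
delta_P = 0.0337·(145.7/0.2432)·0.5·1009·4.372²/1000 = 194.7 kPa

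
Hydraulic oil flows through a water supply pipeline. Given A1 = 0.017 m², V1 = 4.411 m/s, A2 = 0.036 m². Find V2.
Formula: V_2 = \frac{A_1 V_1}{A_2}
V2 = 0.017·4.411/0.036 = 2.083 m/s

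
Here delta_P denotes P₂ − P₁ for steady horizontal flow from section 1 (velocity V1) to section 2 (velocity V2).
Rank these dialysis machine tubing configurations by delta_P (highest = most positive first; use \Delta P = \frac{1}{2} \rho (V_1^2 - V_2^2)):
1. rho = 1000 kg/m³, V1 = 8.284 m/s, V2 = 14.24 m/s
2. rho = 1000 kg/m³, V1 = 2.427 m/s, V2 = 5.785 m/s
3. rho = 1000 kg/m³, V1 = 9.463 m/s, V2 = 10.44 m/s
Case 1: delta_P = -67.08 kPa
Case 2: delta_P = -13.79 kPa
Case 3: delta_P = -9.723 kPa
Ranking (highest first): 3, 2, 1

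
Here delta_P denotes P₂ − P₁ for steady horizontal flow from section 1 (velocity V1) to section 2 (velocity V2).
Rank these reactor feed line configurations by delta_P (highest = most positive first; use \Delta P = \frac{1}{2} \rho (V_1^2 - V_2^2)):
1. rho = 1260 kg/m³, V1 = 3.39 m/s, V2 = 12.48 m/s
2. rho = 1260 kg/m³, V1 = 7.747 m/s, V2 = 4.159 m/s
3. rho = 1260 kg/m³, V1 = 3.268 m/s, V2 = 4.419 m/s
Case 1: delta_P = -90.88 kPa
Case 2: delta_P = 26.91 kPa
Case 3: delta_P = -5.574 kPa
Ranking (highest first): 2, 3, 1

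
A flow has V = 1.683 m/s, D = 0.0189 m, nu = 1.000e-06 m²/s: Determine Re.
Formula: Re = \frac{V D}{\nu}
Re = 1.683·0.0189/1.000e-06 = 31809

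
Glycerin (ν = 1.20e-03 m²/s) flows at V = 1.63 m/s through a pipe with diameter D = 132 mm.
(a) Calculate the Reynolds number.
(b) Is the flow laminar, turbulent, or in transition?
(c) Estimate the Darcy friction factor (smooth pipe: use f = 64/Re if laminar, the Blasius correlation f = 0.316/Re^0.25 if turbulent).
(a) Re = V·D/ν = 1.63·0.132/1.20e-03 = 179.3
(b) Flow regime: laminar (Re < 2300)
(c) Friction factor: f = 64/Re = 64/179.3 = 0.3569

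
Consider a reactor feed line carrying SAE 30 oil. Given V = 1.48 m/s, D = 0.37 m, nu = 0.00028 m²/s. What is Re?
Formula: Re = \frac{V D}{\nu}
Re = 1.48·0.37/0.00028 = 1956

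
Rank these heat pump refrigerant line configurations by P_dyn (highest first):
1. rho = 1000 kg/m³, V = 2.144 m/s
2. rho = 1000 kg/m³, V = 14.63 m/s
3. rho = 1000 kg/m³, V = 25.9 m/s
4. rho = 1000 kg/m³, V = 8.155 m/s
Case 1: P_dyn = 2.298 kPa
Case 2: P_dyn = 107 kPa
Case 3: P_dyn = 335.4 kPa
Case 4: P_dyn = 33.25 kPa
Ranking (highest first): 3, 2, 4, 1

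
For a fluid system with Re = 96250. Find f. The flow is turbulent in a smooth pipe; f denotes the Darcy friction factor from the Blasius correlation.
Formula: f = \frac{0.316}{Re^{0.25}}
f = 0.316/96250^0.25 = 0.01794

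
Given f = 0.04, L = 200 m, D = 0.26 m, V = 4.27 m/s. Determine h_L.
Formula: h_L = f \frac{L}{D} \frac{V^2}{2g}
h_L = 0.04·(200/0.26)·4.27²/(2·9.81) = 28.59 m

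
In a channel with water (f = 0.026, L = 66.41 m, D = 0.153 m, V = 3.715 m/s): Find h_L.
Formula: h_L = f \frac{L}{D} \frac{V^2}{2g}
h_L = 0.026·(66.41/0.153)·3.715²/(2·9.81) = 7.938 m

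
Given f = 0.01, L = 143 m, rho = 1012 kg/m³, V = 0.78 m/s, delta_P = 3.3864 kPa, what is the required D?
Formula: \Delta P = f \frac{L}{D} \frac{\rho V^2}{2}
Substituting knowns: 3.3864 = 0.01·(143/D)·0.5·1012·0.78²/1000
Solving for D: D = 0.01·143·0.5·1012·0.78²/(3.3864·1000) = 0.13 m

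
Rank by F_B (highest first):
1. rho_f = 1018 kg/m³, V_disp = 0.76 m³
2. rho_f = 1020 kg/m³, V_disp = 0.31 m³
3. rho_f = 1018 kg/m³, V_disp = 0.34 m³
Case 1: F_B = 7590 N
Case 2: F_B = 3102 N
Case 3: F_B = 3395 N
Ranking (highest first): 1, 3, 2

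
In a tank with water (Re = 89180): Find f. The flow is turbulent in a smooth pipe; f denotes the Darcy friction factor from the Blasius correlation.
Formula: f = \frac{0.316}{Re^{0.25}}
f = 0.316/89180^0.25 = 0.01829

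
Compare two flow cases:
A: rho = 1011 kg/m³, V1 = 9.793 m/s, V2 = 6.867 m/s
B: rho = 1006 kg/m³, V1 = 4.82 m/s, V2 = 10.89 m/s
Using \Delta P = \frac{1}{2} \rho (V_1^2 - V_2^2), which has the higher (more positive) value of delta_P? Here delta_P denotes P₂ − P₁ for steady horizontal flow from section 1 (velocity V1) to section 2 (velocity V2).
delta_P(A) = 24.64 kPa, delta_P(B) = -47.97 kPa. Answer: A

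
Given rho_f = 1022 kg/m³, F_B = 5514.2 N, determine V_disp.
Formula: F_B = \rho_f g V_{disp}
Substituting knowns: 5514.2 = 1022·9.81·V_disp
Solving for V_disp: V_disp = 5514.2/(1022·9.81) = 0.55 m³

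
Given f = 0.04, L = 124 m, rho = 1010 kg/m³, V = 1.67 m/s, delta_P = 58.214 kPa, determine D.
Formula: \Delta P = f \frac{L}{D} \frac{\rho V^2}{2}
Substituting knowns: 58.214 = 0.04·(124/D)·0.5·1010·1.67²/1000
Solving for D: D = 0.04·124·0.5·1010·1.67²/(58.214·1000) = 0.12 m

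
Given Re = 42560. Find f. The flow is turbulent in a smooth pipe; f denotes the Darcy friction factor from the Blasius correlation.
Formula: f = \frac{0.316}{Re^{0.25}}
f = 0.316/42560^0.25 = 0.022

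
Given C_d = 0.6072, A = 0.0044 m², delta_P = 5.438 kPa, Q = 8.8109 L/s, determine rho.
Formula: Q = C_d A \sqrt{\frac{2 \Delta P}{\rho}}
Substituting knowns: 8.8109 = 0.6072·0.0044·√(2·(5.438·1000)/rho)·1000
Solving for rho: rho = 2·(5.438·1000)/((8.8109/1000)/(0.6072·0.0044))² = 1000 kg/m³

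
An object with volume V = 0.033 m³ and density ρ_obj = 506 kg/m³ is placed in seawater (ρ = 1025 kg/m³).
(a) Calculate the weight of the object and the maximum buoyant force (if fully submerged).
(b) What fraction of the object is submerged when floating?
(a) W=rho_obj*g*V=506*9.81*0.033=163.8 N; F_B(max)=rho*g*V=1025*9.81*0.033=331.8 N
(b) Floating fraction=rho_obj/rho=506/1025=0.494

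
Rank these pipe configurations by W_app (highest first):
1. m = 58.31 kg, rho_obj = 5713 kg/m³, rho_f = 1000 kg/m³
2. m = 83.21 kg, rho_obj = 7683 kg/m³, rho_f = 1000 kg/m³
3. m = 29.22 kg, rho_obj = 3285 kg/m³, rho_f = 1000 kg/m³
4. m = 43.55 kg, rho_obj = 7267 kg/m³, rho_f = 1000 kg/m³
Case 1: W_app = 471.9 N
Case 2: W_app = 710 N
Case 3: W_app = 199.4 N
Case 4: W_app = 368.4 N
Ranking (highest first): 2, 1, 4, 3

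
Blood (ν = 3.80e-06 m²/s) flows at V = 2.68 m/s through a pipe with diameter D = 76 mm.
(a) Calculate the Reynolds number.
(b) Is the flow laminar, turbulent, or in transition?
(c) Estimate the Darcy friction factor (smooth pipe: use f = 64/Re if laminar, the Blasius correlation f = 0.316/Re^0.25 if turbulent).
(a) Re = V·D/ν = 2.68·0.076/3.80e-06 = 53600
(b) Flow regime: turbulent (Re > 4000)
(c) Friction factor: f = 0.316/Re^0.25 = 0.316/53600^0.25 = 0.02077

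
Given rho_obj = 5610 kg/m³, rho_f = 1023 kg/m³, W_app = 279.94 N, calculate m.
Formula: W_{app} = mg\left(1 - \frac{\rho_f}{\rho_{obj}}\right)
Substituting knowns: 279.94 = m·9.81·(1 − 1023/5610)
Solving for m: m = 279.94/(9.81·(1 − 1023/5610)) = 34.9 kg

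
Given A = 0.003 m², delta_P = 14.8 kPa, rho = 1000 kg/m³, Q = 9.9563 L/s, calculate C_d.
Formula: Q = C_d A \sqrt{\frac{2 \Delta P}{\rho}}
Substituting knowns: 9.9563 = C_d·0.003·√(2·(14.8·1000)/1000)·1000
Solving for C_d: C_d = (9.9563/1000)/(0.003·√(2·(14.8·1000)/1000)) = 0.61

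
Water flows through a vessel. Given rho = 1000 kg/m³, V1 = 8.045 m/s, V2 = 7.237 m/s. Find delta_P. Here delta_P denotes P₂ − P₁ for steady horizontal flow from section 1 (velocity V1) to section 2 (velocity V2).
Formula: \Delta P = \frac{1}{2} \rho (V_1^2 - V_2^2)
delta_P = 0.5·1000·(8.045² − 7.237²)/1000 = 6.174 kPa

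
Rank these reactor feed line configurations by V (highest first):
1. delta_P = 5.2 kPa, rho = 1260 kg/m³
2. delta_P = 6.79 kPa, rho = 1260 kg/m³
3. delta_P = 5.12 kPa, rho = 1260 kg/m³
Case 1: V = 2.873 m/s
Case 2: V = 3.283 m/s
Case 3: V = 2.851 m/s
Ranking (highest first): 2, 1, 3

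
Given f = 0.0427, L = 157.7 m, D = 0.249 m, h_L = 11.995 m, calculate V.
Formula: h_L = f \frac{L}{D} \frac{V^2}{2g}
Substituting knowns: 11.995 = 0.0427·(157.7/0.249)·V²/(2·9.81)
Solving for V: V = √(11.995·2·9.81/(0.0427·(157.7/0.249))) = 2.95 m/s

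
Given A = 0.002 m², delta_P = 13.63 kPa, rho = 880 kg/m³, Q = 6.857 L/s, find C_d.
Formula: Q = C_d A \sqrt{\frac{2 \Delta P}{\rho}}
Substituting knowns: 6.857 = C_d·0.002·√(2·(13.63·1000)/880)·1000
Solving for C_d: C_d = (6.857/1000)/(0.002·√(2·(13.63·1000)/880)) = 0.616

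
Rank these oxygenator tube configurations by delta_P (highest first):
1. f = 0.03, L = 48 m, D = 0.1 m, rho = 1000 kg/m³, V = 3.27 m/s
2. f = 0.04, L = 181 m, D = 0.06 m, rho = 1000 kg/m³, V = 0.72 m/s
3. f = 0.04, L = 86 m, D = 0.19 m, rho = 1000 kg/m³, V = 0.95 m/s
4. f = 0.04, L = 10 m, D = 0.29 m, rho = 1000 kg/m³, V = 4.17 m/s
Case 1: delta_P = 76.99 kPa
Case 2: delta_P = 31.28 kPa
Case 3: delta_P = 8.17 kPa
Case 4: delta_P = 11.99 kPa
Ranking (highest first): 1, 2, 4, 3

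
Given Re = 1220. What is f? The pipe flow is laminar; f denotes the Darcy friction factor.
Formula: f = \frac{64}{Re}
f = 64/1220 = 0.05246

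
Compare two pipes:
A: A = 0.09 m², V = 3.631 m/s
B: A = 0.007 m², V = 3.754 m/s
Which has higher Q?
Q(A) = 326.8 L/s, Q(B) = 26.28 L/s. Answer: A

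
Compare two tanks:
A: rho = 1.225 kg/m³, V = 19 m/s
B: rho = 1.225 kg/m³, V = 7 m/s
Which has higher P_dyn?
P_dyn(A) = 0.2211 kPa, P_dyn(B) = 0.03001 kPa. Answer: A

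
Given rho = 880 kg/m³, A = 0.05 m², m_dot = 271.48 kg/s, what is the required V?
Formula: \dot{m} = \rho A V
Substituting knowns: 271.48 = 880·0.05·V
Solving for V: V = 271.48/(880·0.05) = 6.17 m/s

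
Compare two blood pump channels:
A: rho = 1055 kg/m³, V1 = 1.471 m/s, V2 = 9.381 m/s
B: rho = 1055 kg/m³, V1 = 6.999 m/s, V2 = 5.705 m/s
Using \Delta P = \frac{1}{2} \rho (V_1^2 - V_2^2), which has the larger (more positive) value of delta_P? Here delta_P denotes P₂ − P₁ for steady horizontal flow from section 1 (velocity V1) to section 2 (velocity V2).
delta_P(A) = -45.28 kPa, delta_P(B) = 8.672 kPa. Answer: B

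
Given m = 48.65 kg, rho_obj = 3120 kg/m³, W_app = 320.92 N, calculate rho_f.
Formula: W_{app} = mg\left(1 - \frac{\rho_f}{\rho_{obj}}\right)
Substituting knowns: 320.92 = 48.65·9.81·(1 − rho_f/3120)
Solving for rho_f: rho_f = 3120·(1 − 320.92/(48.65·9.81)) = 1022 kg/m³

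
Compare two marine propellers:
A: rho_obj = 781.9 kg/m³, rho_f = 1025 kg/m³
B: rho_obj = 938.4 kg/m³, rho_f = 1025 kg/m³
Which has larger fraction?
fraction(A) = 0.7628, fraction(B) = 0.9155. Answer: B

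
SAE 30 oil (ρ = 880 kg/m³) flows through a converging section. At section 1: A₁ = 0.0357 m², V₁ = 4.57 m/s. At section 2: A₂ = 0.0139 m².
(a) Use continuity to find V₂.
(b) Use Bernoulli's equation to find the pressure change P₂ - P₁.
(a) Continuity: A₁V₁=A₂V₂ -> V₂=A₁V₁/A₂=0.0357*4.57/0.0139=11.74 m/s
(b) Bernoulli: P₂-P₁=0.5*rho*(V₁^2-V₂^2)/1000=0.5*880*(4.57^2-11.74^2)/1000=-51.45 kPa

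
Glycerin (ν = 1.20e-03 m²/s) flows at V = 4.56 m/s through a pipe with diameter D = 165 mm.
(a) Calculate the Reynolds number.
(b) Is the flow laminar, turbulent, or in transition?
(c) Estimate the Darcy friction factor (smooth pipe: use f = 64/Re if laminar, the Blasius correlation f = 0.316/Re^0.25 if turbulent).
(a) Re = V·D/ν = 4.56·0.165/1.20e-03 = 627
(b) Flow regime: laminar (Re < 2300)
(c) Friction factor: f = 64/Re = 64/627 = 0.1021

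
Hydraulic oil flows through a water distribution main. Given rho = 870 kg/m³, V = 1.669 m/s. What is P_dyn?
Formula: P_{dyn} = \frac{1}{2} \rho V^2
P_dyn = 0.5·870·1.669²/1000 = 1.212 kPa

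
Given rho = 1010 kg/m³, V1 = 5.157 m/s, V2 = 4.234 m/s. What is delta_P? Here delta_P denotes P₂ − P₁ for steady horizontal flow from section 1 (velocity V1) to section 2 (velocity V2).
Formula: \Delta P = \frac{1}{2} \rho (V_1^2 - V_2^2)
delta_P = 0.5·1010·(5.157² − 4.234²)/1000 = 4.377 kPa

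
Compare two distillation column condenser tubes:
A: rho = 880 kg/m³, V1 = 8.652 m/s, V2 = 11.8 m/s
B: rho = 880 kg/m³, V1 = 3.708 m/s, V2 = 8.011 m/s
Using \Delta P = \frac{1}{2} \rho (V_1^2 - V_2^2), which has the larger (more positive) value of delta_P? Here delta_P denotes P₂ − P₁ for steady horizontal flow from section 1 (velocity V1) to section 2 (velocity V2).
delta_P(A) = -28.33 kPa, delta_P(B) = -22.19 kPa. Answer: B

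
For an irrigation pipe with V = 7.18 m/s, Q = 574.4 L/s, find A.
Formula: Q = A V
Substituting knowns: 574.4 = A·7.18·1000
Solving for A: A = (574.4/1000)/7.18 = 0.08 m²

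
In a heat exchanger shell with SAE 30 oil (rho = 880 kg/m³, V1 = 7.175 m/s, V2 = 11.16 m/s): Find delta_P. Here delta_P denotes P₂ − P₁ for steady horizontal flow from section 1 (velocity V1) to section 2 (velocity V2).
Formula: \Delta P = \frac{1}{2} \rho (V_1^2 - V_2^2)
delta_P = 0.5·880·(7.175² − 11.16²)/1000 = -32.15 kPa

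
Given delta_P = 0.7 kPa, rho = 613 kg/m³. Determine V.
Formula: V = \sqrt{\frac{2 \Delta P}{\rho}}
V = √(2·(0.7·1000)/613) = 1.511 m/s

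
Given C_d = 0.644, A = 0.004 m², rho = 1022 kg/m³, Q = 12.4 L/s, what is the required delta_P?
Formula: Q = C_d A \sqrt{\frac{2 \Delta P}{\rho}}
Substituting knowns: 12.4 = 0.644·0.004·√(2·(delta_P·1000)/1022)·1000
Solving for delta_P: delta_P = ((12.4/1000)/(0.644·0.004))²·1022/2/1000 = 11.84 kPa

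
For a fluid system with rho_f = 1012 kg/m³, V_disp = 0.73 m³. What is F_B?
Formula: F_B = \rho_f g V_{disp}
F_B = 1012·9.81·0.73 = 7247 N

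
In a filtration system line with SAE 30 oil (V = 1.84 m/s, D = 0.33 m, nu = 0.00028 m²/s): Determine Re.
Formula: Re = \frac{V D}{\nu}
Re = 1.84·0.33/0.00028 = 2169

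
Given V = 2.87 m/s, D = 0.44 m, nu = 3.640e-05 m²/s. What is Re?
Formula: Re = \frac{V D}{\nu}
Re = 2.87·0.44/3.640e-05 = 34692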